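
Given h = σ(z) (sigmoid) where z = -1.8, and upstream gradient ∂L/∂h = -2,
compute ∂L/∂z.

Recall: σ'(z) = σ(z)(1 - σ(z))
∂L/∂z = -0.2435

σ(-1.8) = 0.1419
σ'(-1.8) = σ(-1.8)(1 - σ(-1.8)) = 0.1419 × 0.8581 = 0.1217
∂L/∂z = ∂L/∂h · σ'(z) = -2 × 0.1217 = -0.2435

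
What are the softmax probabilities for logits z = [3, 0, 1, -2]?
p = [0.839, 0.0418, 0.1135, 0.0057]

exp(z) = [20.09, 1, 2.718, 0.1353]
Sum = 23.94
p = [0.839, 0.0418, 0.1135, 0.0057]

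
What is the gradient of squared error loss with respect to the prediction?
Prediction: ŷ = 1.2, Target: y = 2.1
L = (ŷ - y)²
∂L/∂ŷ = -1.8

∂L/∂ŷ = 2(ŷ - y) = 2(1.2 - 2.1) = 2(-0.9) = -1.8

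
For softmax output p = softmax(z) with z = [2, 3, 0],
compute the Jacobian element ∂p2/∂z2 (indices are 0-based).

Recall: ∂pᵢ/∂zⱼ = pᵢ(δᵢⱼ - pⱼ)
∂p2/∂z2 = 0.03389

p = softmax(z) = [0.2595, 0.7054, 0.03512]
p2 = 0.03512

∂p2/∂z2 = p2(1 - p2) = 0.03512 × (1 - 0.03512) = 0.03389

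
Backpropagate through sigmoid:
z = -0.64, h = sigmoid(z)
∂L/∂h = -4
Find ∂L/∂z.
∂L/∂z = -0.9042

σ(-0.64) = 0.3452
σ'(-0.64) = σ(-0.64)(1 - σ(-0.64)) = 0.3452 × 0.6548 = 0.2261
∂L/∂z = ∂L/∂h · σ'(z) = -4 × 0.2261 = -0.9042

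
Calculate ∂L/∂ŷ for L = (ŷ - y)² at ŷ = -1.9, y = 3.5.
∂L/∂ŷ = -10.8

∂L/∂ŷ = 2(ŷ - y) = 2(-1.9 - 3.5) = 2(-5.4) = -10.8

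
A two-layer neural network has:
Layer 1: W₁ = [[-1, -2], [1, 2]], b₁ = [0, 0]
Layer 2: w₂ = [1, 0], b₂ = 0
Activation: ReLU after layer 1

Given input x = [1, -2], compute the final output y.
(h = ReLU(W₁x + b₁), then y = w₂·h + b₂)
y = 3

Layer 1 pre-activation: z₁ = [3, -3]
After ReLU: h = [3, 0]
Layer 2 output: y = 1×3 + 0×0 + 0 = 3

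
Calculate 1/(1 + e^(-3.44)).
0.9689

sigmoid(3.44) = 1/(1 + e^(-3.44)) = 1/(1 + 0.03206) = 0.9689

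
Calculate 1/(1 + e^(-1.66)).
0.8402

sigmoid(1.66) = 1/(1 + e^(-1.66)) = 1/(1 + 0.1901) = 0.8402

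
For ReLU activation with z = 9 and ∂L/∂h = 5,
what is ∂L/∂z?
∂L/∂z = 5

h = ReLU(9) = 9
Since z > 0: ∂h/∂z = 1
∂L/∂z = ∂L/∂h · ∂h/∂z = 5 × 1 = 5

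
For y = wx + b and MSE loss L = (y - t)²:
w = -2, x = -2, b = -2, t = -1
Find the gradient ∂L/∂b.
∂L/∂b = 6

y = wx + b = (-2)(-2) + -2 = 2
∂L/∂y = 2(y - t) = 2(2 - -1) = 6
∂y/∂b = 1
∂L/∂b = ∂L/∂y · ∂y/∂b = 6 × 1 = 6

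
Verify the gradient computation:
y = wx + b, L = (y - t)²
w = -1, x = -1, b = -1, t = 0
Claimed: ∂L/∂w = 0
Correct

y = (-1)(-1) + -1 = 0
∂L/∂y = 2(y - t) = 2(0 - 0) = 0
∂y/∂w = x = -1
∂L/∂w = 0 × -1 = 0

Claimed value: 0
Correct: The correct gradient is 0.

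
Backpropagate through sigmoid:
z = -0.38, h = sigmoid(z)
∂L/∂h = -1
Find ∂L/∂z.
∂L/∂z = -0.2412

σ(-0.38) = 0.4061
σ'(-0.38) = σ(-0.38)(1 - σ(-0.38)) = 0.4061 × 0.5939 = 0.2412
∂L/∂z = ∂L/∂h · σ'(z) = -1 × 0.2412 = -0.2412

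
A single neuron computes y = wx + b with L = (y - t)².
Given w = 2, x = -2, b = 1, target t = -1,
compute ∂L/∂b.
∂L/∂b = -4

y = wx + b = (2)(-2) + 1 = -3
∂L/∂y = 2(y - t) = 2(-3 - -1) = -4
∂y/∂b = 1
∂L/∂b = ∂L/∂y · ∂y/∂b = -4 × 1 = -4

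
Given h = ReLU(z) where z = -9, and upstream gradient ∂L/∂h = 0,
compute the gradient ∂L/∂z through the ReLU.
∂L/∂z = 0

h = ReLU(-9) = 0
Since z < 0: ∂h/∂z = 0
∂L/∂z = ∂L/∂h · ∂h/∂z = 0 × 0 = 0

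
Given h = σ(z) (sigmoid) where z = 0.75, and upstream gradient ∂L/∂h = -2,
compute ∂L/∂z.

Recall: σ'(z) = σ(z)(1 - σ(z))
∂L/∂z = -0.4358

σ(0.75) = 0.6792
σ'(0.75) = σ(0.75)(1 - σ(0.75)) = 0.6792 × 0.3208 = 0.2179
∂L/∂z = ∂L/∂h · σ'(z) = -2 × 0.2179 = -0.4358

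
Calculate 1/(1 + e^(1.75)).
0.148

sigmoid(-1.75) = 1/(1 + e^(1.75)) = 1/(1 + 5.755) = 0.148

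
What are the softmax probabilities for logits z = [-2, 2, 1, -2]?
p = [0.013, 0.712, 0.2619, 0.013]

exp(z) = [0.1353, 7.389, 2.718, 0.1353]
Sum = 10.38
p = [0.013, 0.712, 0.2619, 0.013]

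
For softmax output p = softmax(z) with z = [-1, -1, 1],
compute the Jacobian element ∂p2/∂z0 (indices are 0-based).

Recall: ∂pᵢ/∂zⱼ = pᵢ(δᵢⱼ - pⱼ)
∂p2/∂z0 = -0.08382

p = softmax(z) = [0.1065, 0.1065, 0.787]
p2 = 0.787, p0 = 0.1065

∂p2/∂z0 = -p2 × p0 = -0.787 × 0.1065 = -0.08382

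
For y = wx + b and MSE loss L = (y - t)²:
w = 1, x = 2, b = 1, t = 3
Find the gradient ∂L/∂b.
∂L/∂b = 0

y = wx + b = (1)(2) + 1 = 3
∂L/∂y = 2(y - t) = 2(3 - 3) = 0
∂y/∂b = 1
∂L/∂b = ∂L/∂y · ∂y/∂b = 0 × 1 = 0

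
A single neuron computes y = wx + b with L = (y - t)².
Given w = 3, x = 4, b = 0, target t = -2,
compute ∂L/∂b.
∂L/∂b = 28

y = wx + b = (3)(4) + 0 = 12
∂L/∂y = 2(y - t) = 2(12 - -2) = 28
∂y/∂b = 1
∂L/∂b = ∂L/∂y · ∂y/∂b = 28 × 1 = 28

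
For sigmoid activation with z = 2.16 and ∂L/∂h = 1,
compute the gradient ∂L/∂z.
∂L/∂z = 0.09271

σ(2.16) = 0.8966
σ'(2.16) = σ(2.16)(1 - σ(2.16)) = 0.8966 × 0.1034 = 0.09271
∂L/∂z = ∂L/∂h · σ'(z) = 1 × 0.09271 = 0.09271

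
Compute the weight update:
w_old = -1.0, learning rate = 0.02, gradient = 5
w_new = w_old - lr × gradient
w_new = -1.1

w_new = w - η·∂L/∂w = -1.0 - 0.02×(5) = -1.0 - (0.1) = -1.1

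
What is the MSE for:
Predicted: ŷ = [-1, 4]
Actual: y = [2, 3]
MSE = 5

MSE = (1/2)((-1-2)² + (4-3)²) = (1/2)(9 + 1) = 5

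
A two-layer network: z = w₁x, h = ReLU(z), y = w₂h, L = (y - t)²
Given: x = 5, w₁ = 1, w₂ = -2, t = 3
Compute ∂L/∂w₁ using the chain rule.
∂L/∂w₁ = 260

Forward pass:
z = w₁x = 1×5 = 5
h = ReLU(5) = 5
y = w₂h = -2×5 = -10

Backward pass:
∂L/∂y = 2(y - t) = 2(-10 - 3) = -26
∂y/∂h = w₂ = -2
∂h/∂z = 1 (ReLU derivative)
∂z/∂w₁ = x = 5

∂L/∂w₁ = -26 × -2 × 1 × 5 = 260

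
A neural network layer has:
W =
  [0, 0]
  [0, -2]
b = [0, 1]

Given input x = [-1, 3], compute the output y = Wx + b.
y = [0, -5]

Wx = [0×-1 + 0×3, 0×-1 + -2×3]
   = [0, -6]
y = Wx + b = [0 + 0, -6 + 1] = [0, -5]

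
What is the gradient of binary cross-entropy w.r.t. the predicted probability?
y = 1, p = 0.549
∂L/∂p = -1.821

∂L/∂p = -y/p + (1-y)/(1-p) = -1/0.549 + 0 = -1.821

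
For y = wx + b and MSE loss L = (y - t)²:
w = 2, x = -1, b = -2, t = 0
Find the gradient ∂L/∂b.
∂L/∂b = -8

y = wx + b = (2)(-1) + -2 = -4
∂L/∂y = 2(y - t) = 2(-4 - 0) = -8
∂y/∂b = 1
∂L/∂b = ∂L/∂y · ∂y/∂b = -8 × 1 = -8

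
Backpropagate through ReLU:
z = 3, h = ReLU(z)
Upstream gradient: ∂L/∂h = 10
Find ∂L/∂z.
∂L/∂z = 10

h = ReLU(3) = 3
Since z > 0: ∂h/∂z = 1
∂L/∂z = ∂L/∂h · ∂h/∂z = 10 × 1 = 10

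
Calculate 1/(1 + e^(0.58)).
0.3589

sigmoid(-0.58) = 1/(1 + e^(0.58)) = 1/(1 + 1.786) = 0.3589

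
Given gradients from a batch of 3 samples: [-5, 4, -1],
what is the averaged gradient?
Average gradient = -0.6667

Average = (1/3)(-5 + 4 + -1) = -2/3 = -0.6667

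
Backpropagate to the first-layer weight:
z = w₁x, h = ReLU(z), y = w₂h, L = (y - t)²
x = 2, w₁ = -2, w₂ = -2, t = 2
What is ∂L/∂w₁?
∂L/∂w₁ = 0

Forward pass:
z = w₁x = -2×2 = -4
h = ReLU(-4) = 0
y = w₂h = -2×0 = 0

Backward pass:
∂L/∂y = 2(y - t) = 2(0 - 2) = -4
∂y/∂h = w₂ = -2
∂h/∂z = 0 (ReLU derivative)
∂z/∂w₁ = x = 2

∂L/∂w₁ = -4 × -2 × 0 × 2 = 0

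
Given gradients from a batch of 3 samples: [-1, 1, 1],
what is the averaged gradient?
Average gradient = 0.3333

Average = (1/3)(-1 + 1 + 1) = 1/3 = 0.3333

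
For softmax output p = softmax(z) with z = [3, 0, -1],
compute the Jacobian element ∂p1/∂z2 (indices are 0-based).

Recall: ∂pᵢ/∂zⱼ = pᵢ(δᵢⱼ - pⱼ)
∂p1/∂z2 = -0.0007993

p = softmax(z) = [0.9362, 0.04661, 0.01715]
p1 = 0.04661, p2 = 0.01715

∂p1/∂z2 = -p1 × p2 = -0.04661 × 0.01715 = -0.0007993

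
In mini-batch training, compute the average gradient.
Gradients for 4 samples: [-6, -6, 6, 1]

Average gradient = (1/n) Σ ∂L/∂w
Average gradient = -1.25

Average = (1/4)(-6 + -6 + 6 + 1) = -5/4 = -1.25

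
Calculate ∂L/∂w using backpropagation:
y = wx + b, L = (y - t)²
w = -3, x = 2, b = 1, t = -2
∂L/∂w = -12

y = wx + b = (-3)(2) + 1 = -5
∂L/∂y = 2(y - t) = 2(-5 - -2) = -6
∂y/∂w = x = 2
∂L/∂w = ∂L/∂y · ∂y/∂w = -6 × 2 = -12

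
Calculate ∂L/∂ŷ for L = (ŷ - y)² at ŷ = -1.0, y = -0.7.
∂L/∂ŷ = -0.6

∂L/∂ŷ = 2(ŷ - y) = 2(-1.0 - -0.7) = 2(-0.3) = -0.6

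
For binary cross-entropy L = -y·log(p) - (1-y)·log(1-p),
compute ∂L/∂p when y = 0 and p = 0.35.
∂L/∂p = 1.538

∂L/∂p = -y/p + (1-y)/(1-p) = 0 + 1/0.65 = 1.538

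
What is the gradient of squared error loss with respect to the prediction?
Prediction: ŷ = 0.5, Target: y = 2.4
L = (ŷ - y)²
∂L/∂ŷ = -3.8

∂L/∂ŷ = 2(ŷ - y) = 2(0.5 - 2.4) = 2(-1.9) = -3.8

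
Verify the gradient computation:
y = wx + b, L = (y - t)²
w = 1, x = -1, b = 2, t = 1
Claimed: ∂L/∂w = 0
Correct

y = (1)(-1) + 2 = 1
∂L/∂y = 2(y - t) = 2(1 - 1) = 0
∂y/∂w = x = -1
∂L/∂w = 0 × -1 = 0

Claimed value: 0
Correct: The correct gradient is 0.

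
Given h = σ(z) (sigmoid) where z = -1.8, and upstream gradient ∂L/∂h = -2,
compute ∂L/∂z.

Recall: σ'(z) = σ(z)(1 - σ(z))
∂L/∂z = -0.2435

σ(-1.8) = 0.1419
σ'(-1.8) = σ(-1.8)(1 - σ(-1.8)) = 0.1419 × 0.8581 = 0.1217
∂L/∂z = ∂L/∂h · σ'(z) = -2 × 0.1217 = -0.2435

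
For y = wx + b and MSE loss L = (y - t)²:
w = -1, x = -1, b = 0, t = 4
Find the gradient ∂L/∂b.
∂L/∂b = -6

y = wx + b = (-1)(-1) + 0 = 1
∂L/∂y = 2(y - t) = 2(1 - 4) = -6
∂y/∂b = 1
∂L/∂b = ∂L/∂y · ∂y/∂b = -6 × 1 = -6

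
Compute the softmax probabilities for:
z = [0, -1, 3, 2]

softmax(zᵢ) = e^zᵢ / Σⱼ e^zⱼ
p = [0.0347, 0.0128, 0.6964, 0.2562]

exp(z) = [1, 0.3679, 20.09, 7.389]
Sum = 28.84
p = [0.0347, 0.0128, 0.6964, 0.2562]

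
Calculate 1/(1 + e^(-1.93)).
0.8732

sigmoid(1.93) = 1/(1 + e^(-1.93)) = 1/(1 + 0.1451) = 0.8732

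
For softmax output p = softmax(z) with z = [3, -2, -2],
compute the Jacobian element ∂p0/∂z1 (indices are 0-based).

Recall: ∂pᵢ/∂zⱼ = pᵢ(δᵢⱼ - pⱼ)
∂p0/∂z1 = -0.00656

p = softmax(z) = [0.9867, 0.006648, 0.006648]
p0 = 0.9867, p1 = 0.006648

∂p0/∂z1 = -p0 × p1 = -0.9867 × 0.006648 = -0.00656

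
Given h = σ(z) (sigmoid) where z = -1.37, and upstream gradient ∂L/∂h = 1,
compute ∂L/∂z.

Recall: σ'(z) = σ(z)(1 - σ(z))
∂L/∂z = 0.1616

σ(-1.37) = 0.2026
σ'(-1.37) = σ(-1.37)(1 - σ(-1.37)) = 0.2026 × 0.7974 = 0.1616
∂L/∂z = ∂L/∂h · σ'(z) = 1 × 0.1616 = 0.1616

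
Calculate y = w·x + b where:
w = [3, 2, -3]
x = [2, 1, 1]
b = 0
y = 5

y = (3)(2) + (2)(1) + (-3)(1) + 0 = 5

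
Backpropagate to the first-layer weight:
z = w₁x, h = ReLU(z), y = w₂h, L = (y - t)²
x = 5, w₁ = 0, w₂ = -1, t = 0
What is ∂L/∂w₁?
∂L/∂w₁ = 0

Forward pass:
z = w₁x = 0×5 = 0
h = ReLU(0) = 0
y = w₂h = -1×0 = 0

Backward pass:
∂L/∂y = 2(y - t) = 2(0 - 0) = 0
∂y/∂h = w₂ = -1
∂h/∂z = 0 (ReLU derivative)
∂z/∂w₁ = x = 5

∂L/∂w₁ = 0 × -1 × 0 × 5 = 0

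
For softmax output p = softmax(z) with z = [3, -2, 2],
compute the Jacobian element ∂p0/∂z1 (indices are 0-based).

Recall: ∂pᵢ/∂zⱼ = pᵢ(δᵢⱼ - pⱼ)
∂p0/∂z1 = -0.003566

p = softmax(z) = [0.7275, 0.004902, 0.2676]
p0 = 0.7275, p1 = 0.004902

∂p0/∂z1 = -p0 × p1 = -0.7275 × 0.004902 = -0.003566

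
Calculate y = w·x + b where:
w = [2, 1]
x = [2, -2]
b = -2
y = 0

y = (2)(2) + (1)(-2) + -2 = 0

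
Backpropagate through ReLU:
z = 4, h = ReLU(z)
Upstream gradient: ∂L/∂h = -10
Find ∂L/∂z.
∂L/∂z = -10

h = ReLU(4) = 4
Since z > 0: ∂h/∂z = 1
∂L/∂z = ∂L/∂h · ∂h/∂z = -10 × 1 = -10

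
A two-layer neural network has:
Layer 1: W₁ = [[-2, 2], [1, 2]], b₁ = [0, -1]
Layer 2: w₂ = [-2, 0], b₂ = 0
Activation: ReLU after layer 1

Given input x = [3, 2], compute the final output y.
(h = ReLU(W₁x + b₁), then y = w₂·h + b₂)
y = 0

Layer 1 pre-activation: z₁ = [-2, 6]
After ReLU: h = [0, 6]
Layer 2 output: y = -2×0 + 0×6 + 0 = 0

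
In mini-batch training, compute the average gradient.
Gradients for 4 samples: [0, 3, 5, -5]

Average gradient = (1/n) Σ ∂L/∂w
Average gradient = 0.75

Average = (1/4)(0 + 3 + 5 + -5) = 3/4 = 0.75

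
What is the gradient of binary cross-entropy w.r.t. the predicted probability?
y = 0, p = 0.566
∂L/∂p = 2.304

∂L/∂p = -y/p + (1-y)/(1-p) = 0 + 1/0.434 = 2.304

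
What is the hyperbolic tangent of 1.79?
0.9458

tanh(1.79) = (e^(1.79) - e^(-1.79))/(e^(1.79) + e^(-1.79)) = 0.9458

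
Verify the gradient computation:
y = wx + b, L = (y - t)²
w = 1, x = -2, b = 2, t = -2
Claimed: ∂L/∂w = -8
Correct

y = (1)(-2) + 2 = 0
∂L/∂y = 2(y - t) = 2(0 - -2) = 4
∂y/∂w = x = -2
∂L/∂w = 4 × -2 = -8

Claimed value: -8
Correct: The correct gradient is -8.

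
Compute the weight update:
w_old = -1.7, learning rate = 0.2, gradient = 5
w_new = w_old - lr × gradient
w_new = -2.7

w_new = w - η·∂L/∂w = -1.7 - 0.2×(5) = -1.7 - (1) = -2.7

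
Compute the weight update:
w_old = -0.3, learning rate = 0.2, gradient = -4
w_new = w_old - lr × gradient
w_new = 0.5

w_new = w - η·∂L/∂w = -0.3 - 0.2×(-4) = -0.3 - (-0.8) = 0.5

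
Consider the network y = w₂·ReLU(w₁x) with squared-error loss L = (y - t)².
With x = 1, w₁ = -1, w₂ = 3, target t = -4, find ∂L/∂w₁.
∂L/∂w₁ = 0

Forward pass:
z = w₁x = -1×1 = -1
h = ReLU(-1) = 0
y = w₂h = 3×0 = 0

Backward pass:
∂L/∂y = 2(y - t) = 2(0 - -4) = 8
∂y/∂h = w₂ = 3
∂h/∂z = 0 (ReLU derivative)
∂z/∂w₁ = x = 1

∂L/∂w₁ = 8 × 3 × 0 × 1 = 0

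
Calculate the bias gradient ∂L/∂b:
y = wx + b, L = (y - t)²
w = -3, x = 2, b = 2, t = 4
∂L/∂b = -16

y = wx + b = (-3)(2) + 2 = -4
∂L/∂y = 2(y - t) = 2(-4 - 4) = -16
∂y/∂b = 1
∂L/∂b = ∂L/∂y · ∂y/∂b = -16 × 1 = -16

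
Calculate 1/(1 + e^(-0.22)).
0.5548

sigmoid(0.22) = 1/(1 + e^(-0.22)) = 1/(1 + 0.8025) = 0.5548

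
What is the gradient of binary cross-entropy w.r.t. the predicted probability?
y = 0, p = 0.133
∂L/∂p = 1.153

∂L/∂p = -y/p + (1-y)/(1-p) = 0 + 1/0.867 = 1.153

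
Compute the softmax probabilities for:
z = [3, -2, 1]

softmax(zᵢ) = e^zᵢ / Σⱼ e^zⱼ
p = [0.8756, 0.0059, 0.1185]

exp(z) = [20.09, 0.1353, 2.718]
Sum = 22.94
p = [0.8756, 0.0059, 0.1185]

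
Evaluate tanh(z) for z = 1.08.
0.7932

tanh(1.08) = (e^(1.08) - e^(-1.08))/(e^(1.08) + e^(-1.08)) = 0.7932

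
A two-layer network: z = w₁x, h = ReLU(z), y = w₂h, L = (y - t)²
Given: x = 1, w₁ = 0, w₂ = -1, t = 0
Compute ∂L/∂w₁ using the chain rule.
∂L/∂w₁ = 0

Forward pass:
z = w₁x = 0×1 = 0
h = ReLU(0) = 0
y = w₂h = -1×0 = 0

Backward pass:
∂L/∂y = 2(y - t) = 2(0 - 0) = 0
∂y/∂h = w₂ = -1
∂h/∂z = 0 (ReLU derivative)
∂z/∂w₁ = x = 1

∂L/∂w₁ = 0 × -1 × 0 × 1 = 0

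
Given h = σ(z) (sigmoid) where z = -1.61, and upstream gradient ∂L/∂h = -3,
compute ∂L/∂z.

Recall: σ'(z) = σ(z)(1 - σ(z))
∂L/∂z = -0.4165

σ(-1.61) = 0.1666
σ'(-1.61) = σ(-1.61)(1 - σ(-1.61)) = 0.1666 × 0.8334 = 0.1388
∂L/∂z = ∂L/∂h · σ'(z) = -3 × 0.1388 = -0.4165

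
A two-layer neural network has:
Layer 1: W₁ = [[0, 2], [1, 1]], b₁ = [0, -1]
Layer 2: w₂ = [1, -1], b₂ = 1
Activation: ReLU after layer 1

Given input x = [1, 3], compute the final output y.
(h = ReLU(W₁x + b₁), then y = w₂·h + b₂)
y = 4

Layer 1 pre-activation: z₁ = [6, 3]
After ReLU: h = [6, 3]
Layer 2 output: y = 1×6 + -1×3 + 1 = 4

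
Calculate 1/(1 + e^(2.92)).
0.05117

sigmoid(-2.92) = 1/(1 + e^(2.92)) = 1/(1 + 18.54) = 0.05117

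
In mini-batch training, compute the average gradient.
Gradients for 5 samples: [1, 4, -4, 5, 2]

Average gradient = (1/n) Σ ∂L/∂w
Average gradient = 1.6

Average = (1/5)(1 + 4 + -4 + 5 + 2) = 8/5 = 1.6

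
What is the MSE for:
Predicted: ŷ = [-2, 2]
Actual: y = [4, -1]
MSE = 22.5

MSE = (1/2)((-2-4)² + (2--1)²) = (1/2)(36 + 9) = 22.5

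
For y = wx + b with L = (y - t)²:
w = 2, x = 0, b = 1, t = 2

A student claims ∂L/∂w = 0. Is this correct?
Correct

y = (2)(0) + 1 = 1
∂L/∂y = 2(y - t) = 2(1 - 2) = -2
∂y/∂w = x = 0
∂L/∂w = -2 × 0 = 0

Claimed value: 0
Correct: The correct gradient is 0.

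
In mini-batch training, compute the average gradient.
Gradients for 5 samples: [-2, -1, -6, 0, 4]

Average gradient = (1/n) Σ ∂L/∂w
Average gradient = -1

Average = (1/5)(-2 + -1 + -6 + 0 + 4) = -5/5 = -1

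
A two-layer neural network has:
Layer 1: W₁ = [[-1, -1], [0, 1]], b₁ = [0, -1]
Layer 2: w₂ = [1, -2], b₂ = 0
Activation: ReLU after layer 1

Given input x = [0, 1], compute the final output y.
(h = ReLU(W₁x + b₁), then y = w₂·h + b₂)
y = 0

Layer 1 pre-activation: z₁ = [-1, 0]
After ReLU: h = [0, 0]
Layer 2 output: y = 1×0 + -2×0 + 0 = 0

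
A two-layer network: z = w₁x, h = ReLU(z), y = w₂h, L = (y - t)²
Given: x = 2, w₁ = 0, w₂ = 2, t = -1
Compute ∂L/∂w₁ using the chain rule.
∂L/∂w₁ = 0

Forward pass:
z = w₁x = 0×2 = 0
h = ReLU(0) = 0
y = w₂h = 2×0 = 0

Backward pass:
∂L/∂y = 2(y - t) = 2(0 - -1) = 2
∂y/∂h = w₂ = 2
∂h/∂z = 0 (ReLU derivative)
∂z/∂w₁ = x = 2

∂L/∂w₁ = 2 × 2 × 0 × 2 = 0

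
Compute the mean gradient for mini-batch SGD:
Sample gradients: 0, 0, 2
Average gradient = 0.6667

Average = (1/3)(0 + 0 + 2) = 2/3 = 0.6667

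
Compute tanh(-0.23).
-0.226

tanh(-0.23) = (e^(-0.23) - e^(0.23))/(e^(-0.23) + e^(0.23)) = -0.226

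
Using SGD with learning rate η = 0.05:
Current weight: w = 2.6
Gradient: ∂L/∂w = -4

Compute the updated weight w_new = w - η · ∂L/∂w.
w_new = 2.8

w_new = w - η·∂L/∂w = 2.6 - 0.05×(-4) = 2.6 - (-0.2) = 2.8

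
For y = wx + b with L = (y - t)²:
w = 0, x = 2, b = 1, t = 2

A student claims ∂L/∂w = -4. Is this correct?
Correct

y = (0)(2) + 1 = 1
∂L/∂y = 2(y - t) = 2(1 - 2) = -2
∂y/∂w = x = 2
∂L/∂w = -2 × 2 = -4

Claimed value: -4
Correct: The correct gradient is -4.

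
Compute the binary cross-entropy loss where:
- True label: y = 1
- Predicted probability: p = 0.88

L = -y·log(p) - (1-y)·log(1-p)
L = 0.1278

L = -1·log(0.88) - 0·log(0.12) = -log(0.88) = 0.1278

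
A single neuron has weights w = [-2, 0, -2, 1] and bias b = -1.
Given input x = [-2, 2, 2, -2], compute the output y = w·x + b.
y = -3

y = (-2)(-2) + (0)(2) + (-2)(2) + (1)(-2) + -1 = -3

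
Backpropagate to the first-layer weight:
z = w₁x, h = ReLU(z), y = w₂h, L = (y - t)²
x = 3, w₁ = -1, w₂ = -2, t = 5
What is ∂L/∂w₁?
∂L/∂w₁ = 0

Forward pass:
z = w₁x = -1×3 = -3
h = ReLU(-3) = 0
y = w₂h = -2×0 = 0

Backward pass:
∂L/∂y = 2(y - t) = 2(0 - 5) = -10
∂y/∂h = w₂ = -2
∂h/∂z = 0 (ReLU derivative)
∂z/∂w₁ = x = 3

∂L/∂w₁ = -10 × -2 × 0 × 3 = 0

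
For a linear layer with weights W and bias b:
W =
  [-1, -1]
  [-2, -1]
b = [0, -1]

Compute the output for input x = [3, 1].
y = [-4, -8]

Wx = [-1×3 + -1×1, -2×3 + -1×1]
   = [-4, -7]
y = Wx + b = [-4 + 0, -7 + -1] = [-4, -8]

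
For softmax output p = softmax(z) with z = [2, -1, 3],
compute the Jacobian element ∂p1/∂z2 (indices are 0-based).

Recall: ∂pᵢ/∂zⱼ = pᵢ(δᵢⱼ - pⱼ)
∂p1/∂z2 = -0.009532

p = softmax(z) = [0.2654, 0.01321, 0.7214]
p1 = 0.01321, p2 = 0.7214

∂p1/∂z2 = -p1 × p2 = -0.01321 × 0.7214 = -0.009532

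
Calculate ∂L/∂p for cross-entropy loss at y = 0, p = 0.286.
∂L/∂p = 1.401

∂L/∂p = -y/p + (1-y)/(1-p) = 0 + 1/0.714 = 1.401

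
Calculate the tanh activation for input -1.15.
-0.8178

tanh(-1.15) = (e^(-1.15) - e^(1.15))/(e^(-1.15) + e^(1.15)) = -0.8178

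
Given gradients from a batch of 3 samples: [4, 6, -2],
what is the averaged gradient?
Average gradient = 2.667

Average = (1/3)(4 + 6 + -2) = 8/3 = 2.667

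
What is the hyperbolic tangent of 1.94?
0.9595

tanh(1.94) = (e^(1.94) - e^(-1.94))/(e^(1.94) + e^(-1.94)) = 0.9595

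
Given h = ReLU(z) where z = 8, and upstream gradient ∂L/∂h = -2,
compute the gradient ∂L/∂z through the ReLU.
∂L/∂z = -2

h = ReLU(8) = 8
Since z > 0: ∂h/∂z = 1
∂L/∂z = ∂L/∂h · ∂h/∂z = -2 × 1 = -2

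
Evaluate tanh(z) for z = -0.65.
-0.5717

tanh(-0.65) = (e^(-0.65) - e^(0.65))/(e^(-0.65) + e^(0.65)) = -0.5717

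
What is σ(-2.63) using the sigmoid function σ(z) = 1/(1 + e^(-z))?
0.06723

sigmoid(-2.63) = 1/(1 + e^(2.63)) = 1/(1 + 13.87) = 0.06723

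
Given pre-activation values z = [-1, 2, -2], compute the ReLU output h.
h = [0, 2, 0]

ReLU applied element-wise: max(0,-1)=0, max(0,2)=2, max(0,-2)=0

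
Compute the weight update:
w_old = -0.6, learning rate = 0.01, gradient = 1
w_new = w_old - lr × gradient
w_new = -0.61

w_new = w - η·∂L/∂w = -0.6 - 0.01×(1) = -0.6 - (0.01) = -0.61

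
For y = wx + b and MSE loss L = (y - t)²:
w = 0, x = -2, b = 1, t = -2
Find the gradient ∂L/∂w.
∂L/∂w = -12

y = wx + b = (0)(-2) + 1 = 1
∂L/∂y = 2(y - t) = 2(1 - -2) = 6
∂y/∂w = x = -2
∂L/∂w = ∂L/∂y · ∂y/∂w = 6 × -2 = -12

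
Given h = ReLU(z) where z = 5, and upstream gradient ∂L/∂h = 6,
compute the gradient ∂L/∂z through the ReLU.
∂L/∂z = 6

h = ReLU(5) = 5
Since z > 0: ∂h/∂z = 1
∂L/∂z = ∂L/∂h · ∂h/∂z = 6 × 1 = 6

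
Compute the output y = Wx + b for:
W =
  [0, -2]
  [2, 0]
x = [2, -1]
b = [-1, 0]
y = [1, 4]

Wx = [0×2 + -2×-1, 2×2 + 0×-1]
   = [2, 4]
y = Wx + b = [2 + -1, 4 + 0] = [1, 4]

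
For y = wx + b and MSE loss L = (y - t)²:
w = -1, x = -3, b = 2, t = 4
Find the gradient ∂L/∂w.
∂L/∂w = -6

y = wx + b = (-1)(-3) + 2 = 5
∂L/∂y = 2(y - t) = 2(5 - 4) = 2
∂y/∂w = x = -3
∂L/∂w = ∂L/∂y · ∂y/∂w = 2 × -3 = -6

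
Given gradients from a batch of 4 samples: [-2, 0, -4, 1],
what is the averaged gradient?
Average gradient = -1.25

Average = (1/4)(-2 + 0 + -4 + 1) = -5/4 = -1.25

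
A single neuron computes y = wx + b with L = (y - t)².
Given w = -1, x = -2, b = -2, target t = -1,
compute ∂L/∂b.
∂L/∂b = 2

y = wx + b = (-1)(-2) + -2 = 0
∂L/∂y = 2(y - t) = 2(0 - -1) = 2
∂y/∂b = 1
∂L/∂b = ∂L/∂y · ∂y/∂b = 2 × 1 = 2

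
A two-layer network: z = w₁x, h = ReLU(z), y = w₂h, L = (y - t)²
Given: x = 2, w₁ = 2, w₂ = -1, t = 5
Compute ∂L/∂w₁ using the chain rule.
∂L/∂w₁ = 36

Forward pass:
z = w₁x = 2×2 = 4
h = ReLU(4) = 4
y = w₂h = -1×4 = -4

Backward pass:
∂L/∂y = 2(y - t) = 2(-4 - 5) = -18
∂y/∂h = w₂ = -1
∂h/∂z = 1 (ReLU derivative)
∂z/∂w₁ = x = 2

∂L/∂w₁ = -18 × -1 × 1 × 2 = 36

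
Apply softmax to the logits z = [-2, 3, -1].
p = [0.0066, 0.9756, 0.0179]

exp(z) = [0.1353, 20.09, 0.3679]
Sum = 20.59
p = [0.0066, 0.9756, 0.0179]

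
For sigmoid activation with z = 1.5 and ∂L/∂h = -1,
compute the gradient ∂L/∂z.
∂L/∂z = -0.1491

σ(1.5) = 0.8176
σ'(1.5) = σ(1.5)(1 - σ(1.5)) = 0.8176 × 0.1824 = 0.1491
∂L/∂z = ∂L/∂h · σ'(z) = -1 × 0.1491 = -0.1491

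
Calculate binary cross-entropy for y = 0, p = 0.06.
L = 0.06188

L = -0·log(0.06) - 1·log(0.94) = -log(0.94) = 0.06188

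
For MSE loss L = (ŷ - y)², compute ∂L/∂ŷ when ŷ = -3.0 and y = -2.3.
∂L/∂ŷ = -1.4

∂L/∂ŷ = 2(ŷ - y) = 2(-3.0 - -2.3) = 2(-0.7) = -1.4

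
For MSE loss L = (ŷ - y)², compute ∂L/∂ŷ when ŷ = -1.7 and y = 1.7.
∂L/∂ŷ = -6.8

∂L/∂ŷ = 2(ŷ - y) = 2(-1.7 - 1.7) = 2(-3.4) = -6.8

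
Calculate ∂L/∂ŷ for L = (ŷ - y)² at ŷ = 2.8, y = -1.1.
∂L/∂ŷ = 7.8

∂L/∂ŷ = 2(ŷ - y) = 2(2.8 - -1.1) = 2(3.9) = 7.8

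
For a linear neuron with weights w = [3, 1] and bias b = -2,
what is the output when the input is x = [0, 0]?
y = -2

y = (3)(0) + (1)(0) + -2 = -2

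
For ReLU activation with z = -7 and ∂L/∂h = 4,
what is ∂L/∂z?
∂L/∂z = 0

h = ReLU(-7) = 0
Since z < 0: ∂h/∂z = 0
∂L/∂z = ∂L/∂h · ∂h/∂z = 4 × 0 = 0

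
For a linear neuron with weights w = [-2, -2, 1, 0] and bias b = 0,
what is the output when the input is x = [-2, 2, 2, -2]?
y = 2

y = (-2)(-2) + (-2)(2) + (1)(2) + (0)(-2) + 0 = 2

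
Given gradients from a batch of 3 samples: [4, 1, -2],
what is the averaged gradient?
Average gradient = 1

Average = (1/3)(4 + 1 + -2) = 3/3 = 1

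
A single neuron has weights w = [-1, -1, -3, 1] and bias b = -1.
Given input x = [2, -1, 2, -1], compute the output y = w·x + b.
y = -9

y = (-1)(2) + (-1)(-1) + (-3)(2) + (1)(-1) + -1 = -9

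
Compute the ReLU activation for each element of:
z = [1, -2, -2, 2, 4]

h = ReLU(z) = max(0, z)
h = [1, 0, 0, 2, 4]

ReLU applied element-wise: max(0,1)=1, max(0,-2)=0, max(0,-2)=0, max(0,2)=2, max(0,4)=4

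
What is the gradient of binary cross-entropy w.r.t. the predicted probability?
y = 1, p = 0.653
∂L/∂p = -1.531

∂L/∂p = -y/p + (1-y)/(1-p) = -1/0.653 + 0 = -1.531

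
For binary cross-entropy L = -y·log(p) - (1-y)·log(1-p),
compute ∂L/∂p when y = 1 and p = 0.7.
∂L/∂p = -1.429

∂L/∂p = -y/p + (1-y)/(1-p) = -1/0.7 + 0 = -1.429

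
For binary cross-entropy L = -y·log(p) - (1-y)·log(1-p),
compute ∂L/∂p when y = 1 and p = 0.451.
∂L/∂p = -2.217

∂L/∂p = -y/p + (1-y)/(1-p) = -1/0.451 + 0 = -2.217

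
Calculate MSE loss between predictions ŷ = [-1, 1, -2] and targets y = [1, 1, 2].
MSE = 6.667

MSE = (1/3)((-1-1)² + (1-1)² + (-2-2)²) = (1/3)(4 + 0 + 16) = 6.667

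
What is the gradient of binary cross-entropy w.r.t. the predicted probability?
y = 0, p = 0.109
∂L/∂p = 1.122

∂L/∂p = -y/p + (1-y)/(1-p) = 0 + 1/0.891 = 1.122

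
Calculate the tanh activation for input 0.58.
0.5227

tanh(0.58) = (e^(0.58) - e^(-0.58))/(e^(0.58) + e^(-0.58)) = 0.5227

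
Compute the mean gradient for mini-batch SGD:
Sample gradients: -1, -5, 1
Average gradient = -1.667

Average = (1/3)(-1 + -5 + 1) = -5/3 = -1.667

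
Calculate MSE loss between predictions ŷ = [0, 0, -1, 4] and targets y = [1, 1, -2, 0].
MSE = 4.75

MSE = (1/4)((0-1)² + (0-1)² + (-1--2)² + (4-0)²) = (1/4)(1 + 1 + 1 + 16) = 4.75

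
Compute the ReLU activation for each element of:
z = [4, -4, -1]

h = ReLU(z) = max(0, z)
h = [4, 0, 0]

ReLU applied element-wise: max(0,4)=4, max(0,-4)=0, max(0,-1)=0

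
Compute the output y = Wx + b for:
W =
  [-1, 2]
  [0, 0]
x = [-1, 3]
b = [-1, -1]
y = [6, -1]

Wx = [-1×-1 + 2×3, 0×-1 + 0×3]
   = [7, 0]
y = Wx + b = [7 + -1, 0 + -1] = [6, -1]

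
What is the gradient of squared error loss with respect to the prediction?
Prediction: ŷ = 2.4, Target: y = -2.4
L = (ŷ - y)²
∂L/∂ŷ = 9.6

∂L/∂ŷ = 2(ŷ - y) = 2(2.4 - -2.4) = 2(4.8) = 9.6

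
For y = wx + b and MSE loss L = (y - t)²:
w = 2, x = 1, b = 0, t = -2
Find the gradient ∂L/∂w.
∂L/∂w = 8

y = wx + b = (2)(1) + 0 = 2
∂L/∂y = 2(y - t) = 2(2 - -2) = 8
∂y/∂w = x = 1
∂L/∂w = ∂L/∂y · ∂y/∂w = 8 × 1 = 8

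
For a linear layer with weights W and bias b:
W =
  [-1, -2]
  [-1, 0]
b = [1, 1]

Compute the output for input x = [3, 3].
y = [-8, -2]

Wx = [-1×3 + -2×3, -1×3 + 0×3]
   = [-9, -3]
y = Wx + b = [-9 + 1, -3 + 1] = [-8, -2]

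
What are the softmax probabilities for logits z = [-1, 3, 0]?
p = [0.0171, 0.9362, 0.0466]

exp(z) = [0.3679, 20.09, 1]
Sum = 21.45
p = [0.0171, 0.9362, 0.0466]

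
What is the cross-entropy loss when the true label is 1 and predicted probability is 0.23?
L = 1.47

L = -1·log(0.23) - 0·log(0.77) = -log(0.23) = 1.47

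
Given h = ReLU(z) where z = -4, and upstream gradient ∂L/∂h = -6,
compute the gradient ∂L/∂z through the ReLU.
∂L/∂z = 0

h = ReLU(-4) = 0
Since z < 0: ∂h/∂z = 0
∂L/∂z = ∂L/∂h · ∂h/∂z = -6 × 0 = 0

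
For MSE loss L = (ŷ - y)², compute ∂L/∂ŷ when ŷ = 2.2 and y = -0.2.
∂L/∂ŷ = 4.8

∂L/∂ŷ = 2(ŷ - y) = 2(2.2 - -0.2) = 2(2.4) = 4.8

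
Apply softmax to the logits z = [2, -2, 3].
p = [0.2676, 0.0049, 0.7275]

exp(z) = [7.389, 0.1353, 20.09]
Sum = 27.61
p = [0.2676, 0.0049, 0.7275]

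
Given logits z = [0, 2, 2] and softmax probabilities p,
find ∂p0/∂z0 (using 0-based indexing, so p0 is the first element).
∂p0/∂z0 = 0.05936

p = softmax(z) = [0.06338, 0.4683, 0.4683]
p0 = 0.06338

∂p0/∂z0 = p0(1 - p0) = 0.06338 × (1 - 0.06338) = 0.05936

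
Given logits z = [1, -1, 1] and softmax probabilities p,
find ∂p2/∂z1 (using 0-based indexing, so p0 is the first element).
∂p2/∂z1 = -0.02968

p = softmax(z) = [0.4683, 0.06338, 0.4683]
p2 = 0.4683, p1 = 0.06338

∂p2/∂z1 = -p2 × p1 = -0.4683 × 0.06338 = -0.02968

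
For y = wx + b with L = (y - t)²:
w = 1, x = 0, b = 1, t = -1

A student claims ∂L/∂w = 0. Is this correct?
Correct

y = (1)(0) + 1 = 1
∂L/∂y = 2(y - t) = 2(1 - -1) = 4
∂y/∂w = x = 0
∂L/∂w = 4 × 0 = 0

Claimed value: 0
Correct: The correct gradient is 0.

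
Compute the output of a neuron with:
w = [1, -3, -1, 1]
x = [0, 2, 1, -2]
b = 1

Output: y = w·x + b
y = -8

y = (1)(0) + (-3)(2) + (-1)(1) + (1)(-2) + 1 = -8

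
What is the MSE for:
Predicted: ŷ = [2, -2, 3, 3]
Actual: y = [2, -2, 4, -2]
MSE = 6.5

MSE = (1/4)((2-2)² + (-2--2)² + (3-4)² + (3--2)²) = (1/4)(0 + 0 + 1 + 25) = 6.5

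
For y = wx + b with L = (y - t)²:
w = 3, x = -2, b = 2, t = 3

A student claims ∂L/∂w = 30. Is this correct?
Incorrect

y = (3)(-2) + 2 = -4
∂L/∂y = 2(y - t) = 2(-4 - 3) = -14
∂y/∂w = x = -2
∂L/∂w = -14 × -2 = 28

Claimed value: 30
Incorrect: The correct gradient is 28.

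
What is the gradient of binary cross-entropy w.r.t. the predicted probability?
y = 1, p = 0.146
∂L/∂p = -6.849

∂L/∂p = -y/p + (1-y)/(1-p) = -1/0.146 + 0 = -6.849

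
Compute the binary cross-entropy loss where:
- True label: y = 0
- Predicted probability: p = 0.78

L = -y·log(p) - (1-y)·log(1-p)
L = 1.514

L = -0·log(0.78) - 1·log(0.22) = -log(0.22) = 1.514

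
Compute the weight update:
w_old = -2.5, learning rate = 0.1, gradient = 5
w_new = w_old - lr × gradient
w_new = -3

w_new = w - η·∂L/∂w = -2.5 - 0.1×(5) = -2.5 - (0.5) = -3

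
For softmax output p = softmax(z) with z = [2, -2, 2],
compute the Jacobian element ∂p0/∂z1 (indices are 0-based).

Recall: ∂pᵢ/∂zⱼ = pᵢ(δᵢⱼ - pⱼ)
∂p0/∂z1 = -0.004496

p = softmax(z) = [0.4955, 0.009075, 0.4955]
p0 = 0.4955, p1 = 0.009075

∂p0/∂z1 = -p0 × p1 = -0.4955 × 0.009075 = -0.004496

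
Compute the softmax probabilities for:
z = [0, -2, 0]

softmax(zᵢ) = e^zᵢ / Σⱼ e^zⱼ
p = [0.4683, 0.0634, 0.4683]

exp(z) = [1, 0.1353, 1]
Sum = 2.135
p = [0.4683, 0.0634, 0.4683]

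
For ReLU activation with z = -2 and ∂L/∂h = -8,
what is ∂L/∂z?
∂L/∂z = 0

h = ReLU(-2) = 0
Since z < 0: ∂h/∂z = 0
∂L/∂z = ∂L/∂h · ∂h/∂z = -8 × 0 = 0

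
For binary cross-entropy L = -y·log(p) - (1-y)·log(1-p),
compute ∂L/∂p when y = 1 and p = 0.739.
∂L/∂p = -1.353

∂L/∂p = -y/p + (1-y)/(1-p) = -1/0.739 + 0 = -1.353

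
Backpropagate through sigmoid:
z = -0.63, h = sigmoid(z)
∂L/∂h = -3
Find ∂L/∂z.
∂L/∂z = -0.6802

σ(-0.63) = 0.3475
σ'(-0.63) = σ(-0.63)(1 - σ(-0.63)) = 0.3475 × 0.6525 = 0.2267
∂L/∂z = ∂L/∂h · σ'(z) = -3 × 0.2267 = -0.6802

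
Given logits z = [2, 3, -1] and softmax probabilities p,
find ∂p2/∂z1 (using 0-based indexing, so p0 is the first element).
∂p2/∂z1 = -0.009532

p = softmax(z) = [0.2654, 0.7214, 0.01321]
p2 = 0.01321, p1 = 0.7214

∂p2/∂z1 = -p2 × p1 = -0.01321 × 0.7214 = -0.009532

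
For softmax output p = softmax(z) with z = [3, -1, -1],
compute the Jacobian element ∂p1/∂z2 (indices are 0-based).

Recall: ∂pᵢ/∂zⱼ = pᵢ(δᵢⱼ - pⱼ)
∂p1/∂z2 = -0.0003122

p = softmax(z) = [0.9647, 0.01767, 0.01767]
p1 = 0.01767, p2 = 0.01767

∂p1/∂z2 = -p1 × p2 = -0.01767 × 0.01767 = -0.0003122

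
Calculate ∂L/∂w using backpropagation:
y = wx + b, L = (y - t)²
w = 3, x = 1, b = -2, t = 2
∂L/∂w = -2

y = wx + b = (3)(1) + -2 = 1
∂L/∂y = 2(y - t) = 2(1 - 2) = -2
∂y/∂w = x = 1
∂L/∂w = ∂L/∂y · ∂y/∂w = -2 × 1 = -2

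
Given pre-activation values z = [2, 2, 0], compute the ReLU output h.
h = [2, 2, 0]

ReLU applied element-wise: max(0,2)=2, max(0,2)=2, max(0,0)=0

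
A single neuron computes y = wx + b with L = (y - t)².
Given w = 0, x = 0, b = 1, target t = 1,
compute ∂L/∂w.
∂L/∂w = 0

y = wx + b = (0)(0) + 1 = 1
∂L/∂y = 2(y - t) = 2(1 - 1) = 0
∂y/∂w = x = 0
∂L/∂w = ∂L/∂y · ∂y/∂w = 0 × 0 = 0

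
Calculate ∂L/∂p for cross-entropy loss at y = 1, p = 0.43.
∂L/∂p = -2.326

∂L/∂p = -y/p + (1-y)/(1-p) = -1/0.43 + 0 = -2.326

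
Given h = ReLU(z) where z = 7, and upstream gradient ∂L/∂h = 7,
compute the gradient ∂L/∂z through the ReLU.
∂L/∂z = 7

h = ReLU(7) = 7
Since z > 0: ∂h/∂z = 1
∂L/∂z = ∂L/∂h · ∂h/∂z = 7 × 1 = 7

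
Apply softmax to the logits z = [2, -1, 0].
p = [0.8438, 0.042, 0.1142]

exp(z) = [7.389, 0.3679, 1]
Sum = 8.757
p = [0.8438, 0.042, 0.1142]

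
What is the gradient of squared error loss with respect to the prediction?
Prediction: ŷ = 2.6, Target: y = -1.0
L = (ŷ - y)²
∂L/∂ŷ = 7.2

∂L/∂ŷ = 2(ŷ - y) = 2(2.6 - -1.0) = 2(3.6) = 7.2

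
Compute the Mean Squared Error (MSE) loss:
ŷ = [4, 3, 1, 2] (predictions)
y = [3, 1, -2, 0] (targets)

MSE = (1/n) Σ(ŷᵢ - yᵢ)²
MSE = 4.5

MSE = (1/4)((4-3)² + (3-1)² + (1--2)² + (2-0)²) = (1/4)(1 + 4 + 9 + 4) = 4.5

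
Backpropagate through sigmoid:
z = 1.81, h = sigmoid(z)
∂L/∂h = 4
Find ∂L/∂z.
∂L/∂z = 0.4834

σ(1.81) = 0.8594
σ'(1.81) = σ(1.81)(1 - σ(1.81)) = 0.8594 × 0.1406 = 0.1209
∂L/∂z = ∂L/∂h · σ'(z) = 4 × 0.1209 = 0.4834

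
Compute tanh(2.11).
0.971

tanh(2.11) = (e^(2.11) - e^(-2.11))/(e^(2.11) + e^(-2.11)) = 0.971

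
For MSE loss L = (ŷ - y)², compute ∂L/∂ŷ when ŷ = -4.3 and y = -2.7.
∂L/∂ŷ = -3.2

∂L/∂ŷ = 2(ŷ - y) = 2(-4.3 - -2.7) = 2(-1.6) = -3.2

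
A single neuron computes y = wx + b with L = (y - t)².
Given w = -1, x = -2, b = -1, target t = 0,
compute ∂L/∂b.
∂L/∂b = 2

y = wx + b = (-1)(-2) + -1 = 1
∂L/∂y = 2(y - t) = 2(1 - 0) = 2
∂y/∂b = 1
∂L/∂b = ∂L/∂y · ∂y/∂b = 2 × 1 = 2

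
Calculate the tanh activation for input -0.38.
-0.3627

tanh(-0.38) = (e^(-0.38) - e^(0.38))/(e^(-0.38) + e^(0.38)) = -0.3627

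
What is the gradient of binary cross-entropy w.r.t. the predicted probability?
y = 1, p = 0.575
∂L/∂p = -1.739

∂L/∂p = -y/p + (1-y)/(1-p) = -1/0.575 + 0 = -1.739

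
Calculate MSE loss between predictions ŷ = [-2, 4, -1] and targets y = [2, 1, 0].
MSE = 8.667

MSE = (1/3)((-2-2)² + (4-1)² + (-1-0)²) = (1/3)(16 + 9 + 1) = 8.667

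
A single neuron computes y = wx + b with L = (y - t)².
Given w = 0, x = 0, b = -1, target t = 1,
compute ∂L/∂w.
∂L/∂w = 0

y = wx + b = (0)(0) + -1 = -1
∂L/∂y = 2(y - t) = 2(-1 - 1) = -4
∂y/∂w = x = 0
∂L/∂w = ∂L/∂y · ∂y/∂w = -4 × 0 = 0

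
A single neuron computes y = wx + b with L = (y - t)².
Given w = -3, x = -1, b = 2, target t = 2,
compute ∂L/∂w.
∂L/∂w = -6

y = wx + b = (-3)(-1) + 2 = 5
∂L/∂y = 2(y - t) = 2(5 - 2) = 6
∂y/∂w = x = -1
∂L/∂w = ∂L/∂y · ∂y/∂w = 6 × -1 = -6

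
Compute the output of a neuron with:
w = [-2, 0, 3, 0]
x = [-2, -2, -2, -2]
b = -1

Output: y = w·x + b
y = -3

y = (-2)(-2) + (0)(-2) + (3)(-2) + (0)(-2) + -1 = -3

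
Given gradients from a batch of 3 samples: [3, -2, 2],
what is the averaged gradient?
Average gradient = 1

Average = (1/3)(3 + -2 + 2) = 3/3 = 1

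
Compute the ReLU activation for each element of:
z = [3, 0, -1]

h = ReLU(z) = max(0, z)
h = [3, 0, 0]

ReLU applied element-wise: max(0,3)=3, max(0,0)=0, max(0,-1)=0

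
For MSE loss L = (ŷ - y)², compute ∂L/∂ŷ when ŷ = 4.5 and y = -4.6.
∂L/∂ŷ = 18.2

∂L/∂ŷ = 2(ŷ - y) = 2(4.5 - -4.6) = 2(9.1) = 18.2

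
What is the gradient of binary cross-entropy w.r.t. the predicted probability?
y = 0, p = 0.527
∂L/∂p = 2.114

∂L/∂p = -y/p + (1-y)/(1-p) = 0 + 1/0.473 = 2.114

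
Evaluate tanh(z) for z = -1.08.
-0.7932

tanh(-1.08) = (e^(-1.08) - e^(1.08))/(e^(-1.08) + e^(1.08)) = -0.7932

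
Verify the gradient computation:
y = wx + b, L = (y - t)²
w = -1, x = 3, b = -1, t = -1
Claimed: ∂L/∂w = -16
Incorrect

y = (-1)(3) + -1 = -4
∂L/∂y = 2(y - t) = 2(-4 - -1) = -6
∂y/∂w = x = 3
∂L/∂w = -6 × 3 = -18

Claimed value: -16
Incorrect: The correct gradient is -18.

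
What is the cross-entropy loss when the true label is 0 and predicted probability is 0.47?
L = 0.6349

L = -0·log(0.47) - 1·log(0.53) = -log(0.53) = 0.6349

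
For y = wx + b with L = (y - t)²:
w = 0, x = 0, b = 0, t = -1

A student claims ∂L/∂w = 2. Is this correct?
Incorrect

y = (0)(0) + 0 = 0
∂L/∂y = 2(y - t) = 2(0 - -1) = 2
∂y/∂w = x = 0
∂L/∂w = 2 × 0 = 0

Claimed value: 2
Incorrect: The correct gradient is 0.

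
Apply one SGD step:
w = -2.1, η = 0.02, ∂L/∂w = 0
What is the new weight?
w_new = -2.1

w_new = w - η·∂L/∂w = -2.1 - 0.02×(0) = -2.1 - (0) = -2.1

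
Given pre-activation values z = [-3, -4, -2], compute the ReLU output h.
h = [0, 0, 0]

ReLU applied element-wise: max(0,-3)=0, max(0,-4)=0, max(0,-2)=0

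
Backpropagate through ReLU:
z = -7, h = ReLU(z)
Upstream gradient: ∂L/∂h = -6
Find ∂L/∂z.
∂L/∂z = 0

h = ReLU(-7) = 0
Since z < 0: ∂h/∂z = 0
∂L/∂z = ∂L/∂h · ∂h/∂z = -6 × 0 = 0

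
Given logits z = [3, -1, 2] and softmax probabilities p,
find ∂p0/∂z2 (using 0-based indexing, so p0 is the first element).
∂p0/∂z2 = -0.1915

p = softmax(z) = [0.7214, 0.01321, 0.2654]
p0 = 0.7214, p2 = 0.2654

∂p0/∂z2 = -p0 × p2 = -0.7214 × 0.2654 = -0.1915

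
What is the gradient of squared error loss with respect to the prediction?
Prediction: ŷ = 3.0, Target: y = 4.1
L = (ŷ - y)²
∂L/∂ŷ = -2.2

∂L/∂ŷ = 2(ŷ - y) = 2(3.0 - 4.1) = 2(-1.1) = -2.2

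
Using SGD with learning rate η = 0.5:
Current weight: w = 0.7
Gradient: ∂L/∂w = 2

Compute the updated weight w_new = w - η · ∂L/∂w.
w_new = -0.3

w_new = w - η·∂L/∂w = 0.7 - 0.5×(2) = 0.7 - (1) = -0.3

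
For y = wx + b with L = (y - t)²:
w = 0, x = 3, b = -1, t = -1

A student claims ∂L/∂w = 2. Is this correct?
Incorrect

y = (0)(3) + -1 = -1
∂L/∂y = 2(y - t) = 2(-1 - -1) = 0
∂y/∂w = x = 3
∂L/∂w = 0 × 3 = 0

Claimed value: 2
Incorrect: The correct gradient is 0.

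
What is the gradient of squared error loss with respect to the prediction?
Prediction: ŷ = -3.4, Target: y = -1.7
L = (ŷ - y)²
∂L/∂ŷ = -3.4

∂L/∂ŷ = 2(ŷ - y) = 2(-3.4 - -1.7) = 2(-1.7) = -3.4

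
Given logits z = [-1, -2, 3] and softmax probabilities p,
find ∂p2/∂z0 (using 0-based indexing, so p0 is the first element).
∂p2/∂z0 = -0.01743

p = softmax(z) = [0.01787, 0.006573, 0.9756]
p2 = 0.9756, p0 = 0.01787

∂p2/∂z0 = -p2 × p0 = -0.9756 × 0.01787 = -0.01743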